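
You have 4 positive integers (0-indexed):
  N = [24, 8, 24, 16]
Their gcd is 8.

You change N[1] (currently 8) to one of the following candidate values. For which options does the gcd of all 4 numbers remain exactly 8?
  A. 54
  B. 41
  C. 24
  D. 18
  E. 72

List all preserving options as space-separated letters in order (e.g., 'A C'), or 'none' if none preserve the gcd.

Answer: C E

Derivation:
Old gcd = 8; gcd of others (without N[1]) = 8
New gcd for candidate v: gcd(8, v). Preserves old gcd iff gcd(8, v) = 8.
  Option A: v=54, gcd(8,54)=2 -> changes
  Option B: v=41, gcd(8,41)=1 -> changes
  Option C: v=24, gcd(8,24)=8 -> preserves
  Option D: v=18, gcd(8,18)=2 -> changes
  Option E: v=72, gcd(8,72)=8 -> preserves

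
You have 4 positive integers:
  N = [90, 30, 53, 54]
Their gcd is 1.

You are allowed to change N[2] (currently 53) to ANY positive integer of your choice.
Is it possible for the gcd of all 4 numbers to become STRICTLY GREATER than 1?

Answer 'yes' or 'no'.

Answer: yes

Derivation:
Current gcd = 1
gcd of all OTHER numbers (without N[2]=53): gcd([90, 30, 54]) = 6
The new gcd after any change is gcd(6, new_value).
This can be at most 6.
Since 6 > old gcd 1, the gcd CAN increase (e.g., set N[2] = 6).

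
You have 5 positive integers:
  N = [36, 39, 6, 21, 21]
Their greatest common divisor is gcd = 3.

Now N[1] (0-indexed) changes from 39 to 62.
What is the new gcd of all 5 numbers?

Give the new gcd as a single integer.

Numbers: [36, 39, 6, 21, 21], gcd = 3
Change: index 1, 39 -> 62
gcd of the OTHER numbers (without index 1): gcd([36, 6, 21, 21]) = 3
New gcd = gcd(g_others, new_val) = gcd(3, 62) = 1

Answer: 1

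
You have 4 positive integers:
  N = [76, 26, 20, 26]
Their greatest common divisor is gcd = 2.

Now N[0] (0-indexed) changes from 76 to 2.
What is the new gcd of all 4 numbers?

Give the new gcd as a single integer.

Answer: 2

Derivation:
Numbers: [76, 26, 20, 26], gcd = 2
Change: index 0, 76 -> 2
gcd of the OTHER numbers (without index 0): gcd([26, 20, 26]) = 2
New gcd = gcd(g_others, new_val) = gcd(2, 2) = 2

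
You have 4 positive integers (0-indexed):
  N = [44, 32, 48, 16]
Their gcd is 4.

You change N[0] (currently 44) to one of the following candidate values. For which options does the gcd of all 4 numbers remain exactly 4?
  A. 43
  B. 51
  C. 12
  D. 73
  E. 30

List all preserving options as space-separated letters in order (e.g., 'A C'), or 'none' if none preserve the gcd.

Answer: C

Derivation:
Old gcd = 4; gcd of others (without N[0]) = 16
New gcd for candidate v: gcd(16, v). Preserves old gcd iff gcd(16, v) = 4.
  Option A: v=43, gcd(16,43)=1 -> changes
  Option B: v=51, gcd(16,51)=1 -> changes
  Option C: v=12, gcd(16,12)=4 -> preserves
  Option D: v=73, gcd(16,73)=1 -> changes
  Option E: v=30, gcd(16,30)=2 -> changes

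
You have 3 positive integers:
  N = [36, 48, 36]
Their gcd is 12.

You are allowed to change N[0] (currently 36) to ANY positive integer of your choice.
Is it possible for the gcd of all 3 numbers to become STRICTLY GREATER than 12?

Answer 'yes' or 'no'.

Answer: no

Derivation:
Current gcd = 12
gcd of all OTHER numbers (without N[0]=36): gcd([48, 36]) = 12
The new gcd after any change is gcd(12, new_value).
This can be at most 12.
Since 12 = old gcd 12, the gcd can only stay the same or decrease.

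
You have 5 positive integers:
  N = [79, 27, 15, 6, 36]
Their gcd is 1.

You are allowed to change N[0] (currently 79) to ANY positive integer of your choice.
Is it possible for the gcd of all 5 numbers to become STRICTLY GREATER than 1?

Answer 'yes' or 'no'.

Answer: yes

Derivation:
Current gcd = 1
gcd of all OTHER numbers (without N[0]=79): gcd([27, 15, 6, 36]) = 3
The new gcd after any change is gcd(3, new_value).
This can be at most 3.
Since 3 > old gcd 1, the gcd CAN increase (e.g., set N[0] = 3).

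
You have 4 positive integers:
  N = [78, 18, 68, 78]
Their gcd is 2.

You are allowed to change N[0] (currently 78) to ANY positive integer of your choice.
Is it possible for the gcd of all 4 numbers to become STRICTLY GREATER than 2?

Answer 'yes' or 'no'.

Answer: no

Derivation:
Current gcd = 2
gcd of all OTHER numbers (without N[0]=78): gcd([18, 68, 78]) = 2
The new gcd after any change is gcd(2, new_value).
This can be at most 2.
Since 2 = old gcd 2, the gcd can only stay the same or decrease.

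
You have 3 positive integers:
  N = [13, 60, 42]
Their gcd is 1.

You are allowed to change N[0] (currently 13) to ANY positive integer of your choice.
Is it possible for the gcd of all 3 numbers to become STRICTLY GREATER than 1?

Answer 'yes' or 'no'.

Answer: yes

Derivation:
Current gcd = 1
gcd of all OTHER numbers (without N[0]=13): gcd([60, 42]) = 6
The new gcd after any change is gcd(6, new_value).
This can be at most 6.
Since 6 > old gcd 1, the gcd CAN increase (e.g., set N[0] = 6).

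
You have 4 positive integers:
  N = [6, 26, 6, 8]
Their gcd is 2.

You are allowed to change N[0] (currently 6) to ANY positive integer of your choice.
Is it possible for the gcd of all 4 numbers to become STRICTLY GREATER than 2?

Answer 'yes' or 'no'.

Current gcd = 2
gcd of all OTHER numbers (without N[0]=6): gcd([26, 6, 8]) = 2
The new gcd after any change is gcd(2, new_value).
This can be at most 2.
Since 2 = old gcd 2, the gcd can only stay the same or decrease.

Answer: no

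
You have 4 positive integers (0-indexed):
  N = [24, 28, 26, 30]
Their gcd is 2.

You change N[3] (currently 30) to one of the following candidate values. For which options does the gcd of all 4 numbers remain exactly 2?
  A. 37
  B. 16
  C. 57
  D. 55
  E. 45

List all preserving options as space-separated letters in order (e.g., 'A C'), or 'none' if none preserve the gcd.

Answer: B

Derivation:
Old gcd = 2; gcd of others (without N[3]) = 2
New gcd for candidate v: gcd(2, v). Preserves old gcd iff gcd(2, v) = 2.
  Option A: v=37, gcd(2,37)=1 -> changes
  Option B: v=16, gcd(2,16)=2 -> preserves
  Option C: v=57, gcd(2,57)=1 -> changes
  Option D: v=55, gcd(2,55)=1 -> changes
  Option E: v=45, gcd(2,45)=1 -> changes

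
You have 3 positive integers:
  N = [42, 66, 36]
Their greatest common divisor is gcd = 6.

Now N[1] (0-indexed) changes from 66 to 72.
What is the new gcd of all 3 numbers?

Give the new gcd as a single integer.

Numbers: [42, 66, 36], gcd = 6
Change: index 1, 66 -> 72
gcd of the OTHER numbers (without index 1): gcd([42, 36]) = 6
New gcd = gcd(g_others, new_val) = gcd(6, 72) = 6

Answer: 6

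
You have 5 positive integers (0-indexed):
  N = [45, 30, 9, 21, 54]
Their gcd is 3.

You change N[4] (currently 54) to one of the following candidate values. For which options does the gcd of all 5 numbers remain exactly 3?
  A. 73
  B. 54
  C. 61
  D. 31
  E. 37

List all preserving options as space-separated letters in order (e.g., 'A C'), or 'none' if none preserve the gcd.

Answer: B

Derivation:
Old gcd = 3; gcd of others (without N[4]) = 3
New gcd for candidate v: gcd(3, v). Preserves old gcd iff gcd(3, v) = 3.
  Option A: v=73, gcd(3,73)=1 -> changes
  Option B: v=54, gcd(3,54)=3 -> preserves
  Option C: v=61, gcd(3,61)=1 -> changes
  Option D: v=31, gcd(3,31)=1 -> changes
  Option E: v=37, gcd(3,37)=1 -> changes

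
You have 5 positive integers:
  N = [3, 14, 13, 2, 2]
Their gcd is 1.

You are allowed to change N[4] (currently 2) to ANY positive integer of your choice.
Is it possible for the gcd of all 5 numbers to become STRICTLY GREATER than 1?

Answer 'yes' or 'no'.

Answer: no

Derivation:
Current gcd = 1
gcd of all OTHER numbers (without N[4]=2): gcd([3, 14, 13, 2]) = 1
The new gcd after any change is gcd(1, new_value).
This can be at most 1.
Since 1 = old gcd 1, the gcd can only stay the same or decrease.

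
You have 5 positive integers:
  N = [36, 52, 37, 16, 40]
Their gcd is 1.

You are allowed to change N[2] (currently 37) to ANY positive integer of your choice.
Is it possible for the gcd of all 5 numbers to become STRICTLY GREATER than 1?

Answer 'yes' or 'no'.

Current gcd = 1
gcd of all OTHER numbers (without N[2]=37): gcd([36, 52, 16, 40]) = 4
The new gcd after any change is gcd(4, new_value).
This can be at most 4.
Since 4 > old gcd 1, the gcd CAN increase (e.g., set N[2] = 4).

Answer: yes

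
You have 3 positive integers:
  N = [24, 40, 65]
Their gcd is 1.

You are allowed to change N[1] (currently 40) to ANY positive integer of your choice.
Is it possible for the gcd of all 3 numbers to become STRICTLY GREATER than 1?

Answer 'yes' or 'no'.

Current gcd = 1
gcd of all OTHER numbers (without N[1]=40): gcd([24, 65]) = 1
The new gcd after any change is gcd(1, new_value).
This can be at most 1.
Since 1 = old gcd 1, the gcd can only stay the same or decrease.

Answer: no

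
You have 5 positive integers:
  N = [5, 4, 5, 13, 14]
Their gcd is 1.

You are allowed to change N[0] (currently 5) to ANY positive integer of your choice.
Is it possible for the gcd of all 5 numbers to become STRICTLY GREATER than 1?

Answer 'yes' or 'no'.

Answer: no

Derivation:
Current gcd = 1
gcd of all OTHER numbers (without N[0]=5): gcd([4, 5, 13, 14]) = 1
The new gcd after any change is gcd(1, new_value).
This can be at most 1.
Since 1 = old gcd 1, the gcd can only stay the same or decrease.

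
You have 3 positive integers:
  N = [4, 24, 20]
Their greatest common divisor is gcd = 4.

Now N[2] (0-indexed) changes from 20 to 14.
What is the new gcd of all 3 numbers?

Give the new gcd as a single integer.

Answer: 2

Derivation:
Numbers: [4, 24, 20], gcd = 4
Change: index 2, 20 -> 14
gcd of the OTHER numbers (without index 2): gcd([4, 24]) = 4
New gcd = gcd(g_others, new_val) = gcd(4, 14) = 2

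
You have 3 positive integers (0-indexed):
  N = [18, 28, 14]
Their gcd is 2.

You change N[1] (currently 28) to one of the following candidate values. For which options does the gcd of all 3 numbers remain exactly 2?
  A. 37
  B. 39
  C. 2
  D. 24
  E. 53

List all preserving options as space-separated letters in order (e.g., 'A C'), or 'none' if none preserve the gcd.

Answer: C D

Derivation:
Old gcd = 2; gcd of others (without N[1]) = 2
New gcd for candidate v: gcd(2, v). Preserves old gcd iff gcd(2, v) = 2.
  Option A: v=37, gcd(2,37)=1 -> changes
  Option B: v=39, gcd(2,39)=1 -> changes
  Option C: v=2, gcd(2,2)=2 -> preserves
  Option D: v=24, gcd(2,24)=2 -> preserves
  Option E: v=53, gcd(2,53)=1 -> changes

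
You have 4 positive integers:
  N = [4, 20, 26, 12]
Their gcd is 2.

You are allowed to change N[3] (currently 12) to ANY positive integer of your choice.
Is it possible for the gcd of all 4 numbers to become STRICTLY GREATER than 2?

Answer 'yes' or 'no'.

Answer: no

Derivation:
Current gcd = 2
gcd of all OTHER numbers (without N[3]=12): gcd([4, 20, 26]) = 2
The new gcd after any change is gcd(2, new_value).
This can be at most 2.
Since 2 = old gcd 2, the gcd can only stay the same or decrease.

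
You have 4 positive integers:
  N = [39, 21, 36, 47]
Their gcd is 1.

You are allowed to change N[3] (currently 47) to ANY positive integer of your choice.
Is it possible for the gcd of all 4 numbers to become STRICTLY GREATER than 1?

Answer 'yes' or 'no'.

Answer: yes

Derivation:
Current gcd = 1
gcd of all OTHER numbers (without N[3]=47): gcd([39, 21, 36]) = 3
The new gcd after any change is gcd(3, new_value).
This can be at most 3.
Since 3 > old gcd 1, the gcd CAN increase (e.g., set N[3] = 3).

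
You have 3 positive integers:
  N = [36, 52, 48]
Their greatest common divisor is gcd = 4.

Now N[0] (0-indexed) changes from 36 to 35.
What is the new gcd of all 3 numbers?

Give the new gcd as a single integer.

Answer: 1

Derivation:
Numbers: [36, 52, 48], gcd = 4
Change: index 0, 36 -> 35
gcd of the OTHER numbers (without index 0): gcd([52, 48]) = 4
New gcd = gcd(g_others, new_val) = gcd(4, 35) = 1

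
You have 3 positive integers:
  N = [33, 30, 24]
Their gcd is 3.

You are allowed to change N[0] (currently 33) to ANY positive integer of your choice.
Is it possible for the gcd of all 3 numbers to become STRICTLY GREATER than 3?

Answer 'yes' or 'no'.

Current gcd = 3
gcd of all OTHER numbers (without N[0]=33): gcd([30, 24]) = 6
The new gcd after any change is gcd(6, new_value).
This can be at most 6.
Since 6 > old gcd 3, the gcd CAN increase (e.g., set N[0] = 6).

Answer: yes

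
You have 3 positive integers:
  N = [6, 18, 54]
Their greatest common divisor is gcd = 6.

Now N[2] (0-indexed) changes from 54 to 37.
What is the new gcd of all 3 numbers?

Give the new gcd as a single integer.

Answer: 1

Derivation:
Numbers: [6, 18, 54], gcd = 6
Change: index 2, 54 -> 37
gcd of the OTHER numbers (without index 2): gcd([6, 18]) = 6
New gcd = gcd(g_others, new_val) = gcd(6, 37) = 1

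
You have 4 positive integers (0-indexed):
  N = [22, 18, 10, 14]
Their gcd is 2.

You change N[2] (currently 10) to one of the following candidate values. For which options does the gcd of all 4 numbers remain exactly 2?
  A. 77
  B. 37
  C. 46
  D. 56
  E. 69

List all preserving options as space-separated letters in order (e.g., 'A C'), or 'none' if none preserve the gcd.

Old gcd = 2; gcd of others (without N[2]) = 2
New gcd for candidate v: gcd(2, v). Preserves old gcd iff gcd(2, v) = 2.
  Option A: v=77, gcd(2,77)=1 -> changes
  Option B: v=37, gcd(2,37)=1 -> changes
  Option C: v=46, gcd(2,46)=2 -> preserves
  Option D: v=56, gcd(2,56)=2 -> preserves
  Option E: v=69, gcd(2,69)=1 -> changes

Answer: C D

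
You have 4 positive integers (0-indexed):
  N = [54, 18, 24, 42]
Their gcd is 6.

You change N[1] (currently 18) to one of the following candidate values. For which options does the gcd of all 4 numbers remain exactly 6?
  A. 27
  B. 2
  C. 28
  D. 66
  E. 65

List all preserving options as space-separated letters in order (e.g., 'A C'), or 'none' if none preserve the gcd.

Old gcd = 6; gcd of others (without N[1]) = 6
New gcd for candidate v: gcd(6, v). Preserves old gcd iff gcd(6, v) = 6.
  Option A: v=27, gcd(6,27)=3 -> changes
  Option B: v=2, gcd(6,2)=2 -> changes
  Option C: v=28, gcd(6,28)=2 -> changes
  Option D: v=66, gcd(6,66)=6 -> preserves
  Option E: v=65, gcd(6,65)=1 -> changes

Answer: D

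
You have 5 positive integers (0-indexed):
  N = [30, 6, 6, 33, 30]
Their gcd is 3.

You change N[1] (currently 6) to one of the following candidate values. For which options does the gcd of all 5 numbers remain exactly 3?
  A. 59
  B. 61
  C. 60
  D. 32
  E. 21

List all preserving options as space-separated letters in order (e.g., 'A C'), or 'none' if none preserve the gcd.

Answer: C E

Derivation:
Old gcd = 3; gcd of others (without N[1]) = 3
New gcd for candidate v: gcd(3, v). Preserves old gcd iff gcd(3, v) = 3.
  Option A: v=59, gcd(3,59)=1 -> changes
  Option B: v=61, gcd(3,61)=1 -> changes
  Option C: v=60, gcd(3,60)=3 -> preserves
  Option D: v=32, gcd(3,32)=1 -> changes
  Option E: v=21, gcd(3,21)=3 -> preserves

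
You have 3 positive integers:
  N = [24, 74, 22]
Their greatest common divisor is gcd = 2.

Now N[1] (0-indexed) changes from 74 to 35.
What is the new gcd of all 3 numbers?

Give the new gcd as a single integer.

Numbers: [24, 74, 22], gcd = 2
Change: index 1, 74 -> 35
gcd of the OTHER numbers (without index 1): gcd([24, 22]) = 2
New gcd = gcd(g_others, new_val) = gcd(2, 35) = 1

Answer: 1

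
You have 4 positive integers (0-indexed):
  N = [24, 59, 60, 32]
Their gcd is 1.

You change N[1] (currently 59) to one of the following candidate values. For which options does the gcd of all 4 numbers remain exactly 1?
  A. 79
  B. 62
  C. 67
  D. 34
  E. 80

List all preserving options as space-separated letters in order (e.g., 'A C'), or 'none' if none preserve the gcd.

Answer: A C

Derivation:
Old gcd = 1; gcd of others (without N[1]) = 4
New gcd for candidate v: gcd(4, v). Preserves old gcd iff gcd(4, v) = 1.
  Option A: v=79, gcd(4,79)=1 -> preserves
  Option B: v=62, gcd(4,62)=2 -> changes
  Option C: v=67, gcd(4,67)=1 -> preserves
  Option D: v=34, gcd(4,34)=2 -> changes
  Option E: v=80, gcd(4,80)=4 -> changes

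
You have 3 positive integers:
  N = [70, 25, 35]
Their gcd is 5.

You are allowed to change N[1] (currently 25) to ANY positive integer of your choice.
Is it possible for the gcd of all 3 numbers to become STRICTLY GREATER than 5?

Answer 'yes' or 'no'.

Current gcd = 5
gcd of all OTHER numbers (without N[1]=25): gcd([70, 35]) = 35
The new gcd after any change is gcd(35, new_value).
This can be at most 35.
Since 35 > old gcd 5, the gcd CAN increase (e.g., set N[1] = 35).

Answer: yes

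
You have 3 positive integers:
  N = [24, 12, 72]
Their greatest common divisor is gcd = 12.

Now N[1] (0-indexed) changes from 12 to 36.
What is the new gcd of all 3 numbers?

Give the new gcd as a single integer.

Numbers: [24, 12, 72], gcd = 12
Change: index 1, 12 -> 36
gcd of the OTHER numbers (without index 1): gcd([24, 72]) = 24
New gcd = gcd(g_others, new_val) = gcd(24, 36) = 12

Answer: 12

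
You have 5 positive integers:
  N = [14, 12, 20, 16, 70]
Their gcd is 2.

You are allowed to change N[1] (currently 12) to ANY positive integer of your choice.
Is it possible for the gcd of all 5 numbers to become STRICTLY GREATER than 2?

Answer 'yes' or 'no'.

Current gcd = 2
gcd of all OTHER numbers (without N[1]=12): gcd([14, 20, 16, 70]) = 2
The new gcd after any change is gcd(2, new_value).
This can be at most 2.
Since 2 = old gcd 2, the gcd can only stay the same or decrease.

Answer: no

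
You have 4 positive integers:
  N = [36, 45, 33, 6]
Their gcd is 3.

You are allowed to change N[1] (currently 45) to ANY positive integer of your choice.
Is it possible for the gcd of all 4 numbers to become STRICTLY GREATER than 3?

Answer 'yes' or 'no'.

Answer: no

Derivation:
Current gcd = 3
gcd of all OTHER numbers (without N[1]=45): gcd([36, 33, 6]) = 3
The new gcd after any change is gcd(3, new_value).
This can be at most 3.
Since 3 = old gcd 3, the gcd can only stay the same or decrease.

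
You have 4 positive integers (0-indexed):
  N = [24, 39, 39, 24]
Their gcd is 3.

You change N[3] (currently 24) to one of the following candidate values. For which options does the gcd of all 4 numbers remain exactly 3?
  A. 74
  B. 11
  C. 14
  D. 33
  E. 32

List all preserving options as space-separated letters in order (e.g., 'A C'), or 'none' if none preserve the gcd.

Answer: D

Derivation:
Old gcd = 3; gcd of others (without N[3]) = 3
New gcd for candidate v: gcd(3, v). Preserves old gcd iff gcd(3, v) = 3.
  Option A: v=74, gcd(3,74)=1 -> changes
  Option B: v=11, gcd(3,11)=1 -> changes
  Option C: v=14, gcd(3,14)=1 -> changes
  Option D: v=33, gcd(3,33)=3 -> preserves
  Option E: v=32, gcd(3,32)=1 -> changes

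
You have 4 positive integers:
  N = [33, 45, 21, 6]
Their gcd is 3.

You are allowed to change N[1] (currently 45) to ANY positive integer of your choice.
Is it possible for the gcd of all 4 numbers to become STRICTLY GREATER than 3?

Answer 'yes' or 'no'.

Current gcd = 3
gcd of all OTHER numbers (without N[1]=45): gcd([33, 21, 6]) = 3
The new gcd after any change is gcd(3, new_value).
This can be at most 3.
Since 3 = old gcd 3, the gcd can only stay the same or decrease.

Answer: no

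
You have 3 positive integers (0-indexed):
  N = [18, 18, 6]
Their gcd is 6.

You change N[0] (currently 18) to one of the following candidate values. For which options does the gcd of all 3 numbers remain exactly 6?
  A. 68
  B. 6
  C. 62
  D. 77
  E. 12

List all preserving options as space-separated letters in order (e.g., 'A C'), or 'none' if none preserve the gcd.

Old gcd = 6; gcd of others (without N[0]) = 6
New gcd for candidate v: gcd(6, v). Preserves old gcd iff gcd(6, v) = 6.
  Option A: v=68, gcd(6,68)=2 -> changes
  Option B: v=6, gcd(6,6)=6 -> preserves
  Option C: v=62, gcd(6,62)=2 -> changes
  Option D: v=77, gcd(6,77)=1 -> changes
  Option E: v=12, gcd(6,12)=6 -> preserves

Answer: B E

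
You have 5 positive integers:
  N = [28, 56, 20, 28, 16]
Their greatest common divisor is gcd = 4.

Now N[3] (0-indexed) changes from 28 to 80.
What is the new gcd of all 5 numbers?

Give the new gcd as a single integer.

Numbers: [28, 56, 20, 28, 16], gcd = 4
Change: index 3, 28 -> 80
gcd of the OTHER numbers (without index 3): gcd([28, 56, 20, 16]) = 4
New gcd = gcd(g_others, new_val) = gcd(4, 80) = 4

Answer: 4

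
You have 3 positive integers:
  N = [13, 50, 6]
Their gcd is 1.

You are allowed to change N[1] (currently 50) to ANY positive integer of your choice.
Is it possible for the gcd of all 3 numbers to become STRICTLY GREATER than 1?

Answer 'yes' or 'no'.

Answer: no

Derivation:
Current gcd = 1
gcd of all OTHER numbers (without N[1]=50): gcd([13, 6]) = 1
The new gcd after any change is gcd(1, new_value).
This can be at most 1.
Since 1 = old gcd 1, the gcd can only stay the same or decrease.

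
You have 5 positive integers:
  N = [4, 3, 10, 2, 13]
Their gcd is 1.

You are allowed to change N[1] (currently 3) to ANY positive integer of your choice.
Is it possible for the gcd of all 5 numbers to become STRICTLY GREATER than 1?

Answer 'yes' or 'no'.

Answer: no

Derivation:
Current gcd = 1
gcd of all OTHER numbers (without N[1]=3): gcd([4, 10, 2, 13]) = 1
The new gcd after any change is gcd(1, new_value).
This can be at most 1.
Since 1 = old gcd 1, the gcd can only stay the same or decrease.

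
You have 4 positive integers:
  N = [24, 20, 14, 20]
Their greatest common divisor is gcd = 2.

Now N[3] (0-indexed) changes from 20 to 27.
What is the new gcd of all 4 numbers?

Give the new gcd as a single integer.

Numbers: [24, 20, 14, 20], gcd = 2
Change: index 3, 20 -> 27
gcd of the OTHER numbers (without index 3): gcd([24, 20, 14]) = 2
New gcd = gcd(g_others, new_val) = gcd(2, 27) = 1

Answer: 1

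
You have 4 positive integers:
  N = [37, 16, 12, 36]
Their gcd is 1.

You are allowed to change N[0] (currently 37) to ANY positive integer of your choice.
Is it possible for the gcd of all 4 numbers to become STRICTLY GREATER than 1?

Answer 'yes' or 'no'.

Answer: yes

Derivation:
Current gcd = 1
gcd of all OTHER numbers (without N[0]=37): gcd([16, 12, 36]) = 4
The new gcd after any change is gcd(4, new_value).
This can be at most 4.
Since 4 > old gcd 1, the gcd CAN increase (e.g., set N[0] = 4).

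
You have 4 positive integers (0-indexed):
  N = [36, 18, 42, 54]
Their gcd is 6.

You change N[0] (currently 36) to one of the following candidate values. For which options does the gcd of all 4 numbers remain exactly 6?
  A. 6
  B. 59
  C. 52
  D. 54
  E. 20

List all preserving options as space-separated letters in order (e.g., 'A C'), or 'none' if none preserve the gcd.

Answer: A D

Derivation:
Old gcd = 6; gcd of others (without N[0]) = 6
New gcd for candidate v: gcd(6, v). Preserves old gcd iff gcd(6, v) = 6.
  Option A: v=6, gcd(6,6)=6 -> preserves
  Option B: v=59, gcd(6,59)=1 -> changes
  Option C: v=52, gcd(6,52)=2 -> changes
  Option D: v=54, gcd(6,54)=6 -> preserves
  Option E: v=20, gcd(6,20)=2 -> changes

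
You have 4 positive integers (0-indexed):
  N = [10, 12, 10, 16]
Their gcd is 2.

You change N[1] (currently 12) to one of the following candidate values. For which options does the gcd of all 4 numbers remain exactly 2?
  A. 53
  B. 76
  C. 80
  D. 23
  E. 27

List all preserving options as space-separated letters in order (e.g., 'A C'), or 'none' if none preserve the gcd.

Answer: B C

Derivation:
Old gcd = 2; gcd of others (without N[1]) = 2
New gcd for candidate v: gcd(2, v). Preserves old gcd iff gcd(2, v) = 2.
  Option A: v=53, gcd(2,53)=1 -> changes
  Option B: v=76, gcd(2,76)=2 -> preserves
  Option C: v=80, gcd(2,80)=2 -> preserves
  Option D: v=23, gcd(2,23)=1 -> changes
  Option E: v=27, gcd(2,27)=1 -> changes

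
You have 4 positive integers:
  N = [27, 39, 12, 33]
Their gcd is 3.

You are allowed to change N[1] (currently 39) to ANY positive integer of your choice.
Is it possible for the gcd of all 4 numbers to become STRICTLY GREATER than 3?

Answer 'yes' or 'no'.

Answer: no

Derivation:
Current gcd = 3
gcd of all OTHER numbers (without N[1]=39): gcd([27, 12, 33]) = 3
The new gcd after any change is gcd(3, new_value).
This can be at most 3.
Since 3 = old gcd 3, the gcd can only stay the same or decrease.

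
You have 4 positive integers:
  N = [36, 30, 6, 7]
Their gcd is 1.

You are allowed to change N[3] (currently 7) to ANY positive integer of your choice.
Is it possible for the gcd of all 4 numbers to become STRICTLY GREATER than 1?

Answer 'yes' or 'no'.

Current gcd = 1
gcd of all OTHER numbers (without N[3]=7): gcd([36, 30, 6]) = 6
The new gcd after any change is gcd(6, new_value).
This can be at most 6.
Since 6 > old gcd 1, the gcd CAN increase (e.g., set N[3] = 6).

Answer: yes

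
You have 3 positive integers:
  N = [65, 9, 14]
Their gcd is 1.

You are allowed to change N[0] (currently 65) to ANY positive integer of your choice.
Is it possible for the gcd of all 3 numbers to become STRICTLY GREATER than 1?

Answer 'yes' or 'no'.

Answer: no

Derivation:
Current gcd = 1
gcd of all OTHER numbers (without N[0]=65): gcd([9, 14]) = 1
The new gcd after any change is gcd(1, new_value).
This can be at most 1.
Since 1 = old gcd 1, the gcd can only stay the same or decrease.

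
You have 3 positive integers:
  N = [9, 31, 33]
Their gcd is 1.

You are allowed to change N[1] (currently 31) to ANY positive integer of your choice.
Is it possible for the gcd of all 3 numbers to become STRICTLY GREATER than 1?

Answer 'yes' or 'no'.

Current gcd = 1
gcd of all OTHER numbers (without N[1]=31): gcd([9, 33]) = 3
The new gcd after any change is gcd(3, new_value).
This can be at most 3.
Since 3 > old gcd 1, the gcd CAN increase (e.g., set N[1] = 3).

Answer: yes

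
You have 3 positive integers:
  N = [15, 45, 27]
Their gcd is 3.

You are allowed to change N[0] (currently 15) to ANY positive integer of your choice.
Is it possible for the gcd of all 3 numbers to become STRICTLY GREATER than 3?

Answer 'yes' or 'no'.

Current gcd = 3
gcd of all OTHER numbers (without N[0]=15): gcd([45, 27]) = 9
The new gcd after any change is gcd(9, new_value).
This can be at most 9.
Since 9 > old gcd 3, the gcd CAN increase (e.g., set N[0] = 9).

Answer: yes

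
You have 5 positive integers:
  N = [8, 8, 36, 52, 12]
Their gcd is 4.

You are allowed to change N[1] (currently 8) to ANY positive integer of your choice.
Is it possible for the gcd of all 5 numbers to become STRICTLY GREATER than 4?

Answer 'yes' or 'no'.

Answer: no

Derivation:
Current gcd = 4
gcd of all OTHER numbers (without N[1]=8): gcd([8, 36, 52, 12]) = 4
The new gcd after any change is gcd(4, new_value).
This can be at most 4.
Since 4 = old gcd 4, the gcd can only stay the same or decrease.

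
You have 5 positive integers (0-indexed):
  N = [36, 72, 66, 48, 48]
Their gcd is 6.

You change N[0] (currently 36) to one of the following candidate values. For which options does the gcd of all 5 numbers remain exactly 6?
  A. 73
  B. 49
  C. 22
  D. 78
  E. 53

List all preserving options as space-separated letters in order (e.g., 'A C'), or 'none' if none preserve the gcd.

Answer: D

Derivation:
Old gcd = 6; gcd of others (without N[0]) = 6
New gcd for candidate v: gcd(6, v). Preserves old gcd iff gcd(6, v) = 6.
  Option A: v=73, gcd(6,73)=1 -> changes
  Option B: v=49, gcd(6,49)=1 -> changes
  Option C: v=22, gcd(6,22)=2 -> changes
  Option D: v=78, gcd(6,78)=6 -> preserves
  Option E: v=53, gcd(6,53)=1 -> changes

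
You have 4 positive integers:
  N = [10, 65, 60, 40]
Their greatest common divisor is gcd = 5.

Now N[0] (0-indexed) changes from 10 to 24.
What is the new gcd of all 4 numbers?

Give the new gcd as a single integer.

Answer: 1

Derivation:
Numbers: [10, 65, 60, 40], gcd = 5
Change: index 0, 10 -> 24
gcd of the OTHER numbers (without index 0): gcd([65, 60, 40]) = 5
New gcd = gcd(g_others, new_val) = gcd(5, 24) = 1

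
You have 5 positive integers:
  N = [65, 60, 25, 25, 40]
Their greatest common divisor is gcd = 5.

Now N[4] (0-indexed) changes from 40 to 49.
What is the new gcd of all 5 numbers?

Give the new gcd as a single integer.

Numbers: [65, 60, 25, 25, 40], gcd = 5
Change: index 4, 40 -> 49
gcd of the OTHER numbers (without index 4): gcd([65, 60, 25, 25]) = 5
New gcd = gcd(g_others, new_val) = gcd(5, 49) = 1

Answer: 1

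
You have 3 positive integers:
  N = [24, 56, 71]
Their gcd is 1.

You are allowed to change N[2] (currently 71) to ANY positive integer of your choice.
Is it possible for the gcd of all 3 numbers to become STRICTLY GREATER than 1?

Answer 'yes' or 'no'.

Current gcd = 1
gcd of all OTHER numbers (without N[2]=71): gcd([24, 56]) = 8
The new gcd after any change is gcd(8, new_value).
This can be at most 8.
Since 8 > old gcd 1, the gcd CAN increase (e.g., set N[2] = 8).

Answer: yes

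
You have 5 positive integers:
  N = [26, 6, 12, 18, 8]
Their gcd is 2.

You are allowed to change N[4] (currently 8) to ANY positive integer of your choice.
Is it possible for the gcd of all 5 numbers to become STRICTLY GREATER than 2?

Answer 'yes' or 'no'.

Current gcd = 2
gcd of all OTHER numbers (without N[4]=8): gcd([26, 6, 12, 18]) = 2
The new gcd after any change is gcd(2, new_value).
This can be at most 2.
Since 2 = old gcd 2, the gcd can only stay the same or decrease.

Answer: no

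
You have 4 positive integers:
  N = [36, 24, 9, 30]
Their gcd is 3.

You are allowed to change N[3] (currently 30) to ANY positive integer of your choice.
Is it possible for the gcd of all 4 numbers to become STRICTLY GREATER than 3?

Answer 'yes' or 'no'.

Current gcd = 3
gcd of all OTHER numbers (without N[3]=30): gcd([36, 24, 9]) = 3
The new gcd after any change is gcd(3, new_value).
This can be at most 3.
Since 3 = old gcd 3, the gcd can only stay the same or decrease.

Answer: no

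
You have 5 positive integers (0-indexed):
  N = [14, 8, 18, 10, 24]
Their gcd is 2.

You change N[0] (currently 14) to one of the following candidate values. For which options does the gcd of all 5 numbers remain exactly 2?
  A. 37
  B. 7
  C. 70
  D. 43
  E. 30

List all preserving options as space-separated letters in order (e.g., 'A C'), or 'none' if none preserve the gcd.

Answer: C E

Derivation:
Old gcd = 2; gcd of others (without N[0]) = 2
New gcd for candidate v: gcd(2, v). Preserves old gcd iff gcd(2, v) = 2.
  Option A: v=37, gcd(2,37)=1 -> changes
  Option B: v=7, gcd(2,7)=1 -> changes
  Option C: v=70, gcd(2,70)=2 -> preserves
  Option D: v=43, gcd(2,43)=1 -> changes
  Option E: v=30, gcd(2,30)=2 -> preserves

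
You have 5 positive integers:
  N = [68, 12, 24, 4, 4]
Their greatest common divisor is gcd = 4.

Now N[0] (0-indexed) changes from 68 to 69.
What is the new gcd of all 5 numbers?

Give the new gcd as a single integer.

Answer: 1

Derivation:
Numbers: [68, 12, 24, 4, 4], gcd = 4
Change: index 0, 68 -> 69
gcd of the OTHER numbers (without index 0): gcd([12, 24, 4, 4]) = 4
New gcd = gcd(g_others, new_val) = gcd(4, 69) = 1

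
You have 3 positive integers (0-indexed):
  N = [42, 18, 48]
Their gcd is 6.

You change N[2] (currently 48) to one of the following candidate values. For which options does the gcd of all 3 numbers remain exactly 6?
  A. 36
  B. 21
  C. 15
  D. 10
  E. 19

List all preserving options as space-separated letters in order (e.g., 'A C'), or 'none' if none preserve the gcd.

Old gcd = 6; gcd of others (without N[2]) = 6
New gcd for candidate v: gcd(6, v). Preserves old gcd iff gcd(6, v) = 6.
  Option A: v=36, gcd(6,36)=6 -> preserves
  Option B: v=21, gcd(6,21)=3 -> changes
  Option C: v=15, gcd(6,15)=3 -> changes
  Option D: v=10, gcd(6,10)=2 -> changes
  Option E: v=19, gcd(6,19)=1 -> changes

Answer: A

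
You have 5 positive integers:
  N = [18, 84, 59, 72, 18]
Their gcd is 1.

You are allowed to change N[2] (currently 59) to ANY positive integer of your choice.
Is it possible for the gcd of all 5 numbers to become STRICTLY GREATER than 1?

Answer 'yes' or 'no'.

Current gcd = 1
gcd of all OTHER numbers (without N[2]=59): gcd([18, 84, 72, 18]) = 6
The new gcd after any change is gcd(6, new_value).
This can be at most 6.
Since 6 > old gcd 1, the gcd CAN increase (e.g., set N[2] = 6).

Answer: yes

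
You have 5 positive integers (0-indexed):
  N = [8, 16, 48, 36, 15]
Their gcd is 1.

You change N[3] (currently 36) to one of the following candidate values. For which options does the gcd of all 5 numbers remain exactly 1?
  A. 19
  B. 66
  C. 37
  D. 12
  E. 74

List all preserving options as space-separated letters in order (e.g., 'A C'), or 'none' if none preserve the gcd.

Old gcd = 1; gcd of others (without N[3]) = 1
New gcd for candidate v: gcd(1, v). Preserves old gcd iff gcd(1, v) = 1.
  Option A: v=19, gcd(1,19)=1 -> preserves
  Option B: v=66, gcd(1,66)=1 -> preserves
  Option C: v=37, gcd(1,37)=1 -> preserves
  Option D: v=12, gcd(1,12)=1 -> preserves
  Option E: v=74, gcd(1,74)=1 -> preserves

Answer: A B C D E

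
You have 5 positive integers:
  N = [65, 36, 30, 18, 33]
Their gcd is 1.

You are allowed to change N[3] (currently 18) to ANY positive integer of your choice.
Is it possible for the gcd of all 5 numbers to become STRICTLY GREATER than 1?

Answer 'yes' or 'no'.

Answer: no

Derivation:
Current gcd = 1
gcd of all OTHER numbers (without N[3]=18): gcd([65, 36, 30, 33]) = 1
The new gcd after any change is gcd(1, new_value).
This can be at most 1.
Since 1 = old gcd 1, the gcd can only stay the same or decrease.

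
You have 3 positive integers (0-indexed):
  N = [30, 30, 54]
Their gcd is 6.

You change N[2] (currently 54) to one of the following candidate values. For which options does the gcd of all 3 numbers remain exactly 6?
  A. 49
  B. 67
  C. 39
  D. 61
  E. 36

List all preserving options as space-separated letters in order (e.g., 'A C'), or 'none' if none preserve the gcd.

Answer: E

Derivation:
Old gcd = 6; gcd of others (without N[2]) = 30
New gcd for candidate v: gcd(30, v). Preserves old gcd iff gcd(30, v) = 6.
  Option A: v=49, gcd(30,49)=1 -> changes
  Option B: v=67, gcd(30,67)=1 -> changes
  Option C: v=39, gcd(30,39)=3 -> changes
  Option D: v=61, gcd(30,61)=1 -> changes
  Option E: v=36, gcd(30,36)=6 -> preserves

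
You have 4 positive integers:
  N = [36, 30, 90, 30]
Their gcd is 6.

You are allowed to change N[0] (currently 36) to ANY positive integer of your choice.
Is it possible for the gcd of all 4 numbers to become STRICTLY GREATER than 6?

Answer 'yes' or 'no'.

Answer: yes

Derivation:
Current gcd = 6
gcd of all OTHER numbers (without N[0]=36): gcd([30, 90, 30]) = 30
The new gcd after any change is gcd(30, new_value).
This can be at most 30.
Since 30 > old gcd 6, the gcd CAN increase (e.g., set N[0] = 30).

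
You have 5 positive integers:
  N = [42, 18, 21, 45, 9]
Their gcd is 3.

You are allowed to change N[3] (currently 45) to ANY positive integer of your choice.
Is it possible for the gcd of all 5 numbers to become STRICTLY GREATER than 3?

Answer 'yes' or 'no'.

Current gcd = 3
gcd of all OTHER numbers (without N[3]=45): gcd([42, 18, 21, 9]) = 3
The new gcd after any change is gcd(3, new_value).
This can be at most 3.
Since 3 = old gcd 3, the gcd can only stay the same or decrease.

Answer: no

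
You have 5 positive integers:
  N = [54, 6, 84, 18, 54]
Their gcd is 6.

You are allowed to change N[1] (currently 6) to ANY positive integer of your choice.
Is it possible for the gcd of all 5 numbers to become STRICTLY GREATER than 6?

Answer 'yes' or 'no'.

Current gcd = 6
gcd of all OTHER numbers (without N[1]=6): gcd([54, 84, 18, 54]) = 6
The new gcd after any change is gcd(6, new_value).
This can be at most 6.
Since 6 = old gcd 6, the gcd can only stay the same or decrease.

Answer: no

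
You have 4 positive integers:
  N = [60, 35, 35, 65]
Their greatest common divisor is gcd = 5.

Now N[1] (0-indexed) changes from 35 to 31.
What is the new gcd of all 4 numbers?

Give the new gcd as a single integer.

Answer: 1

Derivation:
Numbers: [60, 35, 35, 65], gcd = 5
Change: index 1, 35 -> 31
gcd of the OTHER numbers (without index 1): gcd([60, 35, 65]) = 5
New gcd = gcd(g_others, new_val) = gcd(5, 31) = 1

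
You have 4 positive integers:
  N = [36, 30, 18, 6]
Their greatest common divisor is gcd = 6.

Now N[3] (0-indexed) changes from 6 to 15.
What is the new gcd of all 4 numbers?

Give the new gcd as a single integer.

Answer: 3

Derivation:
Numbers: [36, 30, 18, 6], gcd = 6
Change: index 3, 6 -> 15
gcd of the OTHER numbers (without index 3): gcd([36, 30, 18]) = 6
New gcd = gcd(g_others, new_val) = gcd(6, 15) = 3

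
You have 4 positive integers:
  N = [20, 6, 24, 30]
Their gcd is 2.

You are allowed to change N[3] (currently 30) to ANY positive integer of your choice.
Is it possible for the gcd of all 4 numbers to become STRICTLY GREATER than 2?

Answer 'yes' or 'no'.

Current gcd = 2
gcd of all OTHER numbers (without N[3]=30): gcd([20, 6, 24]) = 2
The new gcd after any change is gcd(2, new_value).
This can be at most 2.
Since 2 = old gcd 2, the gcd can only stay the same or decrease.

Answer: no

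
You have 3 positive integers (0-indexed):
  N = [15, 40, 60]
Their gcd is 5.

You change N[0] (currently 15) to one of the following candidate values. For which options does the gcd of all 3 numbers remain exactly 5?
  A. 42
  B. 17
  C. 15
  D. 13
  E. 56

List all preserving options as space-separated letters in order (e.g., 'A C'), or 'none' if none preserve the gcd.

Answer: C

Derivation:
Old gcd = 5; gcd of others (without N[0]) = 20
New gcd for candidate v: gcd(20, v). Preserves old gcd iff gcd(20, v) = 5.
  Option A: v=42, gcd(20,42)=2 -> changes
  Option B: v=17, gcd(20,17)=1 -> changes
  Option C: v=15, gcd(20,15)=5 -> preserves
  Option D: v=13, gcd(20,13)=1 -> changes
  Option E: v=56, gcd(20,56)=4 -> changes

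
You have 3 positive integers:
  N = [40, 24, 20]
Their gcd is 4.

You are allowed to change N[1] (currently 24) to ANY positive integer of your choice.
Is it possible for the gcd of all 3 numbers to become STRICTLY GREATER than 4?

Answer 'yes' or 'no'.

Answer: yes

Derivation:
Current gcd = 4
gcd of all OTHER numbers (without N[1]=24): gcd([40, 20]) = 20
The new gcd after any change is gcd(20, new_value).
This can be at most 20.
Since 20 > old gcd 4, the gcd CAN increase (e.g., set N[1] = 20).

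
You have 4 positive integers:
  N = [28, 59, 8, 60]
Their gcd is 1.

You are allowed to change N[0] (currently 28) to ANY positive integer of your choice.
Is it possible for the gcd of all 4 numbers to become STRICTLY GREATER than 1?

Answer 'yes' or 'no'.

Current gcd = 1
gcd of all OTHER numbers (without N[0]=28): gcd([59, 8, 60]) = 1
The new gcd after any change is gcd(1, new_value).
This can be at most 1.
Since 1 = old gcd 1, the gcd can only stay the same or decrease.

Answer: no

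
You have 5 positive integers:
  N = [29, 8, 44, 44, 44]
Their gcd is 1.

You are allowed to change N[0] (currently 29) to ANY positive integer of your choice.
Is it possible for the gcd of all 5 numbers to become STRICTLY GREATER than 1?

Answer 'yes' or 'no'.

Current gcd = 1
gcd of all OTHER numbers (without N[0]=29): gcd([8, 44, 44, 44]) = 4
The new gcd after any change is gcd(4, new_value).
This can be at most 4.
Since 4 > old gcd 1, the gcd CAN increase (e.g., set N[0] = 4).

Answer: yes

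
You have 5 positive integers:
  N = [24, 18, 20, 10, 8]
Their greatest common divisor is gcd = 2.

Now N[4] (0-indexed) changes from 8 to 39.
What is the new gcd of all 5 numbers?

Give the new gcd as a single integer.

Answer: 1

Derivation:
Numbers: [24, 18, 20, 10, 8], gcd = 2
Change: index 4, 8 -> 39
gcd of the OTHER numbers (without index 4): gcd([24, 18, 20, 10]) = 2
New gcd = gcd(g_others, new_val) = gcd(2, 39) = 1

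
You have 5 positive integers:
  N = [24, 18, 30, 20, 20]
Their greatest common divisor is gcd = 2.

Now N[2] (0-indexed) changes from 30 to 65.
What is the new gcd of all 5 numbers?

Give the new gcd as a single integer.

Numbers: [24, 18, 30, 20, 20], gcd = 2
Change: index 2, 30 -> 65
gcd of the OTHER numbers (without index 2): gcd([24, 18, 20, 20]) = 2
New gcd = gcd(g_others, new_val) = gcd(2, 65) = 1

Answer: 1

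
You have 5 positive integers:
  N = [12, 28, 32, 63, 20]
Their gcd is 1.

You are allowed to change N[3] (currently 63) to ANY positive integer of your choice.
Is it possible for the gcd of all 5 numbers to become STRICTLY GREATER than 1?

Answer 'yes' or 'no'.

Current gcd = 1
gcd of all OTHER numbers (without N[3]=63): gcd([12, 28, 32, 20]) = 4
The new gcd after any change is gcd(4, new_value).
This can be at most 4.
Since 4 > old gcd 1, the gcd CAN increase (e.g., set N[3] = 4).

Answer: yes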